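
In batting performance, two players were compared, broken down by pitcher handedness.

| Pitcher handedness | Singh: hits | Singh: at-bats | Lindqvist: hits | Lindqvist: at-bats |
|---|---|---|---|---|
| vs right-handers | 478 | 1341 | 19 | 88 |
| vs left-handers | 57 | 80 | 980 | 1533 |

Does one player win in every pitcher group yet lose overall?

Vs right-handers: Singh 478/1341 = 35.6%, Lindqvist 19/88 = 21.6% → Singh
Vs left-handers: Singh 57/80 = 71.2%, Lindqvist 980/1533 = 63.9% → Singh
Overall: Singh 535/1421 = 37.6%, Lindqvist 999/1621 = 61.6% → Lindqvist
Singh wins each pitcher group but Lindqvist wins overall — the comparison reverses. Singh's at-bats skew toward vs right-handers, which has a lower base rate.

Yes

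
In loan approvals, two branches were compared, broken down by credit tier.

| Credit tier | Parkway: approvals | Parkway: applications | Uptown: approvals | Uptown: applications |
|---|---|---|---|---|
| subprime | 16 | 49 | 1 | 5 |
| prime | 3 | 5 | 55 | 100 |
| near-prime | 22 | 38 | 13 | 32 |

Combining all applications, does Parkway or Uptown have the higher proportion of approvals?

Subprime: Parkway 16/49 = 32.7%, Uptown 1/5 = 20.0% → Parkway
Prime: Parkway 3/5 = 60.0%, Uptown 55/100 = 55.0% → Parkway
Near-prime: Parkway 22/38 = 57.9%, Uptown 13/32 = 40.6% → Parkway
Overall: Parkway 41/92 = 44.6%, Uptown 69/137 = 50.4% → Uptown
(Parkway wins every credit group but Uptown wins overall — Parkway's applications skew toward the low-rate subprime group.)

Uptown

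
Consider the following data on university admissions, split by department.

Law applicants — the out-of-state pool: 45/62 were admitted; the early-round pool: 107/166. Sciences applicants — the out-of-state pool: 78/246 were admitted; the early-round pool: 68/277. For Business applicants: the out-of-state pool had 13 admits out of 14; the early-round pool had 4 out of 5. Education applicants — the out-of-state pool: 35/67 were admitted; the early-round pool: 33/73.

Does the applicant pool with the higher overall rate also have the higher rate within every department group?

Law: the out-of-state pool 45/62 = 72.6%, the early-round pool 107/166 = 64.5% → the out-of-state pool
Sciences: the out-of-state pool 78/246 = 31.7%, the early-round pool 68/277 = 24.5% → the out-of-state pool
Business: the out-of-state pool 13/14 = 92.9%, the early-round pool 4/5 = 80.0% → the out-of-state pool
Education: the out-of-state pool 35/67 = 52.2%, the early-round pool 33/73 = 45.2% → the out-of-state pool
Overall: the out-of-state pool 171/389 = 44.0%, the early-round pool 212/521 = 40.7% → the out-of-state pool
The out-of-state pool wins overall and in every department group — no reversal.

Yes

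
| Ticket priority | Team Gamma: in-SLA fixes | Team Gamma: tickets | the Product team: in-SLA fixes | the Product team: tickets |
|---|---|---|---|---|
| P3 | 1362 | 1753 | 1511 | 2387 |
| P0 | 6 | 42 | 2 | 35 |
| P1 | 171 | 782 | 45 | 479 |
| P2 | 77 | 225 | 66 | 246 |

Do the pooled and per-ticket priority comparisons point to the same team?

Yes

P3: Team Gamma 1362/1753 = 77.7%, the Product team 1511/2387 = 63.3% → Team Gamma
P0: Team Gamma 6/42 = 14.3%, the Product team 2/35 = 5.7% → Team Gamma
P1: Team Gamma 171/782 = 21.9%, the Product team 45/479 = 9.4% → Team Gamma
P2: Team Gamma 77/225 = 34.2%, the Product team 66/246 = 26.8% → Team Gamma
Overall: Team Gamma 1616/2802 = 57.7%, the Product team 1624/3147 = 51.6% → Team Gamma
Team Gamma wins overall and in every ticket group — no reversal.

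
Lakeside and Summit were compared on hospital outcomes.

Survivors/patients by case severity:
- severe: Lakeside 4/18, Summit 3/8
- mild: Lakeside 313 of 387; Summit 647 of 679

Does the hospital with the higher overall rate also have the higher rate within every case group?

Severe: Lakeside 4/18 = 22.2%, Summit 3/8 = 37.5% → Summit
Mild: Lakeside 313/387 = 80.9%, Summit 647/679 = 95.3% → Summit
Overall: Lakeside 317/405 = 78.3%, Summit 650/687 = 94.6% → Summit
Summit wins overall and in every case group — no reversal.

Yes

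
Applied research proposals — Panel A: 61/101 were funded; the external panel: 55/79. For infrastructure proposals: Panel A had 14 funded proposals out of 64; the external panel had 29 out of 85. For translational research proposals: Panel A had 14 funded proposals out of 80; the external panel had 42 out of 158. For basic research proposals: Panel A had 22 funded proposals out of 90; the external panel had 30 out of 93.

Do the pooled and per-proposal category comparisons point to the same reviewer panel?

Applied research: Panel A 61/101 = 60.4%, the external panel 55/79 = 69.6% → the external panel
Infrastructure: Panel A 14/64 = 21.9%, the external panel 29/85 = 34.1% → the external panel
Translational research: Panel A 14/80 = 17.5%, the external panel 42/158 = 26.6% → the external panel
Basic research: Panel A 22/90 = 24.4%, the external panel 30/93 = 32.3% → the external panel
Overall: Panel A 111/335 = 33.1%, the external panel 156/415 = 37.6% → the external panel
The external panel wins overall and in every proposal group — no reversal.

Yes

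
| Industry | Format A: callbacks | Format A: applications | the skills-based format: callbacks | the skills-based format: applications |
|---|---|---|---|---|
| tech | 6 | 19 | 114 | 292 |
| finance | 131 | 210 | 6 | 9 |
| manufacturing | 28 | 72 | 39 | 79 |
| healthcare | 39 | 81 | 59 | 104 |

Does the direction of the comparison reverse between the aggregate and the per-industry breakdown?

Yes

Tech: Format A 6/19 = 31.6%, the skills-based format 114/292 = 39.0% → the skills-based format
Finance: Format A 131/210 = 62.4%, the skills-based format 6/9 = 66.7% → the skills-based format
Manufacturing: Format A 28/72 = 38.9%, the skills-based format 39/79 = 49.4% → the skills-based format
Healthcare: Format A 39/81 = 48.1%, the skills-based format 59/104 = 56.7% → the skills-based format
Overall: Format A 204/382 = 53.4%, the skills-based format 218/484 = 45.0% → Format A
The skills-based format wins each industry group but Format A wins overall — the comparison reverses. The skills-based format's applications skew toward tech, which has a lower base rate.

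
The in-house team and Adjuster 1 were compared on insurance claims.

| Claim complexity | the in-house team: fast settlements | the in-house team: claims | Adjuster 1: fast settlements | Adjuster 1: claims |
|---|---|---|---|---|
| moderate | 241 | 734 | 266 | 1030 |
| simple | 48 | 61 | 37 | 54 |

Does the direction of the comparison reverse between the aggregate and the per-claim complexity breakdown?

Moderate: the in-house team 241/734 = 32.8%, Adjuster 1 266/1030 = 25.8% → the in-house team
Simple: the in-house team 48/61 = 78.7%, Adjuster 1 37/54 = 68.5% → the in-house team
Overall: the in-house team 289/795 = 36.4%, Adjuster 1 303/1084 = 28.0% → the in-house team
The in-house team wins overall and in every claim group — no reversal.

No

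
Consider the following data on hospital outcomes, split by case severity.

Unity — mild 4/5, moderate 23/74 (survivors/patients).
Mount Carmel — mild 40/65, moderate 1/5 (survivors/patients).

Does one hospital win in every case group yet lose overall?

Yes

Mild: Unity 4/5 = 80.0%, Mount Carmel 40/65 = 61.5% → Unity
Moderate: Unity 23/74 = 31.1%, Mount Carmel 1/5 = 20.0% → Unity
Overall: Unity 27/79 = 34.2%, Mount Carmel 41/70 = 58.6% → Mount Carmel
Unity wins each case group but Mount Carmel wins overall — the comparison reverses. Unity's patients skew toward moderate, which has a lower base rate.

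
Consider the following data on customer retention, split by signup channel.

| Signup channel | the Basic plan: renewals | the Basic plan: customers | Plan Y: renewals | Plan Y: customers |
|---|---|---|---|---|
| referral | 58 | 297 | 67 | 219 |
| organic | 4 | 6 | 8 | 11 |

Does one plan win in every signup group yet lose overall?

No

Referral: the Basic plan 58/297 = 19.5%, Plan Y 67/219 = 30.6% → Plan Y
Organic: the Basic plan 4/6 = 66.7%, Plan Y 8/11 = 72.7% → Plan Y
Overall: the Basic plan 62/303 = 20.5%, Plan Y 75/230 = 32.6% → Plan Y
Plan Y wins overall and in every signup group — no reversal.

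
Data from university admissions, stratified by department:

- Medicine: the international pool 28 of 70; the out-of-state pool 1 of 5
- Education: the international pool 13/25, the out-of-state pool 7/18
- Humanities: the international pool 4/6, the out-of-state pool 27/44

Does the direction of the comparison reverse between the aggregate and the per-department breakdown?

Medicine: the international pool 28/70 = 40.0%, the out-of-state pool 1/5 = 20.0% → the international pool
Education: the international pool 13/25 = 52.0%, the out-of-state pool 7/18 = 38.9% → the international pool
Humanities: the international pool 4/6 = 66.7%, the out-of-state pool 27/44 = 61.4% → the international pool
Overall: the international pool 45/101 = 44.6%, the out-of-state pool 35/67 = 52.2% → the out-of-state pool
The international pool wins each department group but the out-of-state pool wins overall — the comparison reverses. The international pool's applicants skew toward Medicine, which has a lower base rate.

Yes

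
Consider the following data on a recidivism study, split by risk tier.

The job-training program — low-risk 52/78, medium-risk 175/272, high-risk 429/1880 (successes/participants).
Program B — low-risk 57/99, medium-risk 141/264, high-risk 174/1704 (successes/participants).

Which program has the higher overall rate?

Low-risk: the job-training program 52/78 = 66.7%, Program B 57/99 = 57.6% → the job-training program
Medium-risk: the job-training program 175/272 = 64.3%, Program B 141/264 = 53.4% → the job-training program
High-risk: the job-training program 429/1880 = 22.8%, Program B 174/1704 = 10.2% → the job-training program
Overall: the job-training program 656/2230 = 29.4%, Program B 372/2067 = 18.0% → the job-training program

the job-training program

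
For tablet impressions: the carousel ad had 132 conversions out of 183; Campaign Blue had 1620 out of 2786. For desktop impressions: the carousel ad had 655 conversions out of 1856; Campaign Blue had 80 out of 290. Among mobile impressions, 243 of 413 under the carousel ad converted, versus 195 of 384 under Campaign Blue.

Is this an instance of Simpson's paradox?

Yes

Tablet: the carousel ad 132/183 = 72.1%, Campaign Blue 1620/2786 = 58.1% → the carousel ad
Desktop: the carousel ad 655/1856 = 35.3%, Campaign Blue 80/290 = 27.6% → the carousel ad
Mobile: the carousel ad 243/413 = 58.8%, Campaign Blue 195/384 = 50.8% → the carousel ad
Overall: the carousel ad 1030/2452 = 42.0%, Campaign Blue 1895/3460 = 54.8% → Campaign Blue
The carousel ad wins each device group but Campaign Blue wins overall — the comparison reverses. The carousel ad's impressions skew toward desktop, which has a lower base rate.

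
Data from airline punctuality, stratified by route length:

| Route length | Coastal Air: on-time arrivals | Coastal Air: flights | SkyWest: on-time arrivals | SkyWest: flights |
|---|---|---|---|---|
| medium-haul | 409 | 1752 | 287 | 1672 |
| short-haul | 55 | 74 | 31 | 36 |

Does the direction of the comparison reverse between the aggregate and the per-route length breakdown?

No

Medium-haul: Coastal Air 409/1752 = 23.3%, SkyWest 287/1672 = 17.2% → Coastal Air
Short-haul: Coastal Air 55/74 = 74.3%, SkyWest 31/36 = 86.1% → SkyWest
Overall: Coastal Air 464/1826 = 25.4%, SkyWest 318/1708 = 18.6% → Coastal Air
Neither sweeps: Coastal Air wins 1 of 2 groups, SkyWest wins 1. Coastal Air wins overall but not every group — no Simpson reversal.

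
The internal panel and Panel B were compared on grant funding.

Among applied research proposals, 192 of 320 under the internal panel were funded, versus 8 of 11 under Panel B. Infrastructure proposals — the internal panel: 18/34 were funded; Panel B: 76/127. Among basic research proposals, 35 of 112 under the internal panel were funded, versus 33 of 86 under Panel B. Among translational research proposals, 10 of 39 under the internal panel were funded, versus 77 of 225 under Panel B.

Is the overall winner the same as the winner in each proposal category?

No

Applied research: the internal panel 192/320 = 60.0%, Panel B 8/11 = 72.7% → Panel B
Infrastructure: the internal panel 18/34 = 52.9%, Panel B 76/127 = 59.8% → Panel B
Basic research: the internal panel 35/112 = 31.2%, Panel B 33/86 = 38.4% → Panel B
Translational research: the internal panel 10/39 = 25.6%, Panel B 77/225 = 34.2% → Panel B
Overall: the internal panel 255/505 = 50.5%, Panel B 194/449 = 43.2% → the internal panel
Panel B wins each proposal group but the internal panel wins overall — the comparison reverses. Panel B's proposals skew toward translational research, which has a lower base rate.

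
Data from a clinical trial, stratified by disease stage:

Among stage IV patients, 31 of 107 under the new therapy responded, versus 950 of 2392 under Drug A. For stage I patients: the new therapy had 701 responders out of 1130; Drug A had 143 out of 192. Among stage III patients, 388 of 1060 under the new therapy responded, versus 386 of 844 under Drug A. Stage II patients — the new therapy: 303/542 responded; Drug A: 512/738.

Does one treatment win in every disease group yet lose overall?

Stage IV: the new therapy 31/107 = 29.0%, Drug A 950/2392 = 39.7% → Drug A
Stage I: the new therapy 701/1130 = 62.0%, Drug A 143/192 = 74.5% → Drug A
Stage III: the new therapy 388/1060 = 36.6%, Drug A 386/844 = 45.7% → Drug A
Stage II: the new therapy 303/542 = 55.9%, Drug A 512/738 = 69.4% → Drug A
Overall: the new therapy 1423/2839 = 50.1%, Drug A 1991/4166 = 47.8% → the new therapy
Drug A wins each disease group but the new therapy wins overall — the comparison reverses. Drug A's patients skew toward stage IV, which has a lower base rate.

Yes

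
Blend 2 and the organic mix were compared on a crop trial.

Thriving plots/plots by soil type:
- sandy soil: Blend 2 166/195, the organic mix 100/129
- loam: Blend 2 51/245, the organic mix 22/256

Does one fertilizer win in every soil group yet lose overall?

Sandy soil: Blend 2 166/195 = 85.1%, the organic mix 100/129 = 77.5% → Blend 2
Loam: Blend 2 51/245 = 20.8%, the organic mix 22/256 = 8.6% → Blend 2
Overall: Blend 2 217/440 = 49.3%, the organic mix 122/385 = 31.7% → Blend 2
Blend 2 wins overall and in every soil group — no reversal.

No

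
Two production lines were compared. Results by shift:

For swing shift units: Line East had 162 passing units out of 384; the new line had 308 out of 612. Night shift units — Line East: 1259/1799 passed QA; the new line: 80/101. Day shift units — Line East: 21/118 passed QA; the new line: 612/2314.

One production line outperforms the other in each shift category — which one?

Swing shift: Line East 162/384 = 42.2%, the new line 308/612 = 50.3% → the new line
Night shift: Line East 1259/1799 = 70.0%, the new line 80/101 = 79.2% → the new line
Day shift: Line East 21/118 = 17.8%, the new line 612/2314 = 26.4% → the new line
The new line has the higher rate in all 3 groups.

the new line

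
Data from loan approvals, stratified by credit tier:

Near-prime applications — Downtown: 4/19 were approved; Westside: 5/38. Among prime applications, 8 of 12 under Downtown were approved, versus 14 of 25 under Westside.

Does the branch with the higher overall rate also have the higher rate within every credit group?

Yes

Near-prime: Downtown 4/19 = 21.1%, Westside 5/38 = 13.2% → Downtown
Prime: Downtown 8/12 = 66.7%, Westside 14/25 = 56.0% → Downtown
Overall: Downtown 12/31 = 38.7%, Westside 19/63 = 30.2% → Downtown
Downtown wins overall and in every credit group — no reversal.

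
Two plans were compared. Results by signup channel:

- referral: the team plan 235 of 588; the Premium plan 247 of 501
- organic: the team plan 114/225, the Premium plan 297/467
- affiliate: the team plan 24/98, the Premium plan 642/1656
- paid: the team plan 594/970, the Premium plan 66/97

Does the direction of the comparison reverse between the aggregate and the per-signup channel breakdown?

Referral: the team plan 235/588 = 40.0%, the Premium plan 247/501 = 49.3% → the Premium plan
Organic: the team plan 114/225 = 50.7%, the Premium plan 297/467 = 63.6% → the Premium plan
Affiliate: the team plan 24/98 = 24.5%, the Premium plan 642/1656 = 38.8% → the Premium plan
Paid: the team plan 594/970 = 61.2%, the Premium plan 66/97 = 68.0% → the Premium plan
Overall: the team plan 967/1881 = 51.4%, the Premium plan 1252/2721 = 46.0% → the team plan
The Premium plan wins each signup group but the team plan wins overall — the comparison reverses. The Premium plan's customers skew toward affiliate, which has a lower base rate.

Yes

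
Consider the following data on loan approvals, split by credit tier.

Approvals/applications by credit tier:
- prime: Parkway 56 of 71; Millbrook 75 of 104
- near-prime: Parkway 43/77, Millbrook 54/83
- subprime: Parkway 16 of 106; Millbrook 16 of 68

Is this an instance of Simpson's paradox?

No

Prime: Parkway 56/71 = 78.9%, Millbrook 75/104 = 72.1% → Parkway
Near-prime: Parkway 43/77 = 55.8%, Millbrook 54/83 = 65.1% → Millbrook
Subprime: Parkway 16/106 = 15.1%, Millbrook 16/68 = 23.5% → Millbrook
Overall: Parkway 115/254 = 45.3%, Millbrook 145/255 = 56.9% → Millbrook
Neither sweeps: Parkway wins 1 of 3 groups, Millbrook wins 2. Millbrook wins overall but not every group — no Simpson reversal.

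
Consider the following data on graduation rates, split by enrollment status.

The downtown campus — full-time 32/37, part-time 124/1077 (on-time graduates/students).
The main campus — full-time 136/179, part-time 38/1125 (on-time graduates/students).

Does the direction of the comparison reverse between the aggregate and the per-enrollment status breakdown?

Full-time: the downtown campus 32/37 = 86.5%, the main campus 136/179 = 76.0% → the downtown campus
Part-time: the downtown campus 124/1077 = 11.5%, the main campus 38/1125 = 3.4% → the downtown campus
Overall: the downtown campus 156/1114 = 14.0%, the main campus 174/1304 = 13.3% → the downtown campus
The downtown campus wins overall and in every enrollment group — no reversal.

No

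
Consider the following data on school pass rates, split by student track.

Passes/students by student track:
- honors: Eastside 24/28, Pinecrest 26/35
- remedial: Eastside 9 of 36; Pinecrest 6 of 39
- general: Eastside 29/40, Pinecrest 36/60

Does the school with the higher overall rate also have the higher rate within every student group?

Yes

Honors: Eastside 24/28 = 85.7%, Pinecrest 26/35 = 74.3% → Eastside
Remedial: Eastside 9/36 = 25.0%, Pinecrest 6/39 = 15.4% → Eastside
General: Eastside 29/40 = 72.5%, Pinecrest 36/60 = 60.0% → Eastside
Overall: Eastside 62/104 = 59.6%, Pinecrest 68/134 = 50.7% → Eastside
Eastside wins overall and in every student group — no reversal.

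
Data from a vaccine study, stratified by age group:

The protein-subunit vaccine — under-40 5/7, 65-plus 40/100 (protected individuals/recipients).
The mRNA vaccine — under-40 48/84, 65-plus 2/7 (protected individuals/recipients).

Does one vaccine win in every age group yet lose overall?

Yes

Under-40: the protein-subunit vaccine 5/7 = 71.4%, the mRNA vaccine 48/84 = 57.1% → the protein-subunit vaccine
65-plus: the protein-subunit vaccine 40/100 = 40.0%, the mRNA vaccine 2/7 = 28.6% → the protein-subunit vaccine
Overall: the protein-subunit vaccine 45/107 = 42.1%, the mRNA vaccine 50/91 = 54.9% → the mRNA vaccine
The protein-subunit vaccine wins each age group but the mRNA vaccine wins overall — the comparison reverses. The protein-subunit vaccine's recipients skew toward 65-plus, which has a lower base rate.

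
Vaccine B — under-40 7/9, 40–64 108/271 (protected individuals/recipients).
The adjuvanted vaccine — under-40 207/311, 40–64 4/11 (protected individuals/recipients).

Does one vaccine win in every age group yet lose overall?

Under-40: Vaccine B 7/9 = 77.8%, the adjuvanted vaccine 207/311 = 66.6% → Vaccine B
40–64: Vaccine B 108/271 = 39.9%, the adjuvanted vaccine 4/11 = 36.4% → Vaccine B
Overall: Vaccine B 115/280 = 41.1%, the adjuvanted vaccine 211/322 = 65.5% → the adjuvanted vaccine
Vaccine B wins each age group but the adjuvanted vaccine wins overall — the comparison reverses. Vaccine B's recipients skew toward 40–64, which has a lower base rate.

Yes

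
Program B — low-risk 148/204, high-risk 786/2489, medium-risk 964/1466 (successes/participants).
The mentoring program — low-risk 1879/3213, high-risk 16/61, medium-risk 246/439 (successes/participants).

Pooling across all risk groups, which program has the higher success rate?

the mentoring program

Low-risk: Program B 148/204 = 72.5%, the mentoring program 1879/3213 = 58.5% → Program B
High-risk: Program B 786/2489 = 31.6%, the mentoring program 16/61 = 26.2% → Program B
Medium-risk: Program B 964/1466 = 65.8%, the mentoring program 246/439 = 56.0% → Program B
Overall: Program B 1898/4159 = 45.6%, the mentoring program 2141/3713 = 57.7% → the mentoring program
(Program B wins every risk group but the mentoring program wins overall — Program B's participants skew toward the low-rate high-risk group.)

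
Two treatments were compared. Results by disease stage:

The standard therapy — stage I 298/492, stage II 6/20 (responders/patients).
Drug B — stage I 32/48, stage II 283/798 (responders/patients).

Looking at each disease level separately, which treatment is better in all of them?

Stage I: the standard therapy 298/492 = 60.6%, Drug B 32/48 = 66.7% → Drug B
Stage II: the standard therapy 6/20 = 30.0%, Drug B 283/798 = 35.5% → Drug B
Drug B has the higher rate in both groups.

Drug B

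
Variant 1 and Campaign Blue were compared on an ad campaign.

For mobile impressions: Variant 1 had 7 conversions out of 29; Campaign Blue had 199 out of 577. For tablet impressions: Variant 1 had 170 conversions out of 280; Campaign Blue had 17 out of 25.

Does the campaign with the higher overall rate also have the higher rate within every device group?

No

Mobile: Variant 1 7/29 = 24.1%, Campaign Blue 199/577 = 34.5% → Campaign Blue
Tablet: Variant 1 170/280 = 60.7%, Campaign Blue 17/25 = 68.0% → Campaign Blue
Overall: Variant 1 177/309 = 57.3%, Campaign Blue 216/602 = 35.9% → Variant 1
Campaign Blue wins each device group but Variant 1 wins overall — the comparison reverses. Campaign Blue's impressions skew toward mobile, which has a lower base rate.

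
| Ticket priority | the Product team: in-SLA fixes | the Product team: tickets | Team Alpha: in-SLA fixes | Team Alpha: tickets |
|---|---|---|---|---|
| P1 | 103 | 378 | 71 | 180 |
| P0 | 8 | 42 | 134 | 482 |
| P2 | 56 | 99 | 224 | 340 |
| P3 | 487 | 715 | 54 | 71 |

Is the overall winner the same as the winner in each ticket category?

No

P1: the Product team 103/378 = 27.2%, Team Alpha 71/180 = 39.4% → Team Alpha
P0: the Product team 8/42 = 19.0%, Team Alpha 134/482 = 27.8% → Team Alpha
P2: the Product team 56/99 = 56.6%, Team Alpha 224/340 = 65.9% → Team Alpha
P3: the Product team 487/715 = 68.1%, Team Alpha 54/71 = 76.1% → Team Alpha
Overall: the Product team 654/1234 = 53.0%, Team Alpha 483/1073 = 45.0% → the Product team
Team Alpha wins each ticket group but the Product team wins overall — the comparison reverses. Team Alpha's tickets skew toward P0, which has a lower base rate.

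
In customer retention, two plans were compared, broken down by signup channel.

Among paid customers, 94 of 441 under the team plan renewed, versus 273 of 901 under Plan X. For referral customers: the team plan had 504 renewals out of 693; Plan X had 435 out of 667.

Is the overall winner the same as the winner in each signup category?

No

Paid: the team plan 94/441 = 21.3%, Plan X 273/901 = 30.3% → Plan X
Referral: the team plan 504/693 = 72.7%, Plan X 435/667 = 65.2% → the team plan
Overall: the team plan 598/1134 = 52.7%, Plan X 708/1568 = 45.2% → the team plan
Neither sweeps: the team plan wins 1 of 2 groups, Plan X wins 1. The team plan wins overall but not every group — no Simpson reversal.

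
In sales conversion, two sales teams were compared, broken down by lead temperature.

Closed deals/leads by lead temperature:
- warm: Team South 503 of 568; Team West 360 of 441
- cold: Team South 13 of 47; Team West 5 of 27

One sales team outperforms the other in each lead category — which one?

Warm: Team South 503/568 = 88.6%, Team West 360/441 = 81.6% → Team South
Cold: Team South 13/47 = 27.7%, Team West 5/27 = 18.5% → Team South
Team South has the higher rate in both groups.

Team South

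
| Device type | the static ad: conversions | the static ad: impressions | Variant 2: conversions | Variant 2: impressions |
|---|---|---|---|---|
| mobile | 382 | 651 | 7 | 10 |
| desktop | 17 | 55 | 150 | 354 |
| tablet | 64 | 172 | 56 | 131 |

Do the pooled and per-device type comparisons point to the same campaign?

No

Mobile: the static ad 382/651 = 58.7%, Variant 2 7/10 = 70.0% → Variant 2
Desktop: the static ad 17/55 = 30.9%, Variant 2 150/354 = 42.4% → Variant 2
Tablet: the static ad 64/172 = 37.2%, Variant 2 56/131 = 42.7% → Variant 2
Overall: the static ad 463/878 = 52.7%, Variant 2 213/495 = 43.0% → the static ad
Variant 2 wins each device group but the static ad wins overall — the comparison reverses. Variant 2's impressions skew toward desktop, which has a lower base rate.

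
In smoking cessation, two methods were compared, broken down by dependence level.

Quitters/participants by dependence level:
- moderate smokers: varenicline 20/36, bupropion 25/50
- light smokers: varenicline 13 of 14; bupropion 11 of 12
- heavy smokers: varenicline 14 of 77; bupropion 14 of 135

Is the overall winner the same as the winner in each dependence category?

Yes

Moderate smokers: varenicline 20/36 = 55.6%, bupropion 25/50 = 50.0% → varenicline
Light smokers: varenicline 13/14 = 92.9%, bupropion 11/12 = 91.7% → varenicline
Heavy smokers: varenicline 14/77 = 18.2%, bupropion 14/135 = 10.4% → varenicline
Overall: varenicline 47/127 = 37.0%, bupropion 50/197 = 25.4% → varenicline
Varenicline wins overall and in every dependence group — no reversal.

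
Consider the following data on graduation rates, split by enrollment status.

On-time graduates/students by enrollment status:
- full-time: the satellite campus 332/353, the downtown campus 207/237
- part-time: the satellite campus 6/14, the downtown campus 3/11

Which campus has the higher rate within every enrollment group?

Full-time: the satellite campus 332/353 = 94.1%, the downtown campus 207/237 = 87.3% → the satellite campus
Part-time: the satellite campus 6/14 = 42.9%, the downtown campus 3/11 = 27.3% → the satellite campus
The satellite campus has the higher rate in both groups.

the satellite campus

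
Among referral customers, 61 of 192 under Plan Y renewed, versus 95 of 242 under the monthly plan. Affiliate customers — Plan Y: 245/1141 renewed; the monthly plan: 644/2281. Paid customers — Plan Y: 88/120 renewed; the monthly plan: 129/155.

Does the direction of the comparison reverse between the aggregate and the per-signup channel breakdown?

Referral: Plan Y 61/192 = 31.8%, the monthly plan 95/242 = 39.3% → the monthly plan
Affiliate: Plan Y 245/1141 = 21.5%, the monthly plan 644/2281 = 28.2% → the monthly plan
Paid: Plan Y 88/120 = 73.3%, the monthly plan 129/155 = 83.2% → the monthly plan
Overall: Plan Y 394/1453 = 27.1%, the monthly plan 868/2678 = 32.4% → the monthly plan
The monthly plan wins overall and in every signup group — no reversal.

No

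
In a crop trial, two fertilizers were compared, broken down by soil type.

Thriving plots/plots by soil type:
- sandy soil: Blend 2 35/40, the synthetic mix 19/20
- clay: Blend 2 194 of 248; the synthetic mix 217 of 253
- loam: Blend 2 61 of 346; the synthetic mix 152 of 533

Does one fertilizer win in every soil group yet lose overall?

No

Sandy soil: Blend 2 35/40 = 87.5%, the synthetic mix 19/20 = 95.0% → the synthetic mix
Clay: Blend 2 194/248 = 78.2%, the synthetic mix 217/253 = 85.8% → the synthetic mix
Loam: Blend 2 61/346 = 17.6%, the synthetic mix 152/533 = 28.5% → the synthetic mix
Overall: Blend 2 290/634 = 45.7%, the synthetic mix 388/806 = 48.1% → the synthetic mix
The synthetic mix wins overall and in every soil group — no reversal.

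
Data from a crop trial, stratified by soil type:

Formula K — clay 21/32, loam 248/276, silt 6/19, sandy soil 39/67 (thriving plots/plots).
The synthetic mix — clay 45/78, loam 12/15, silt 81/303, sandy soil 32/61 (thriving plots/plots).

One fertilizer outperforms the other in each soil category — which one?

Formula K

Clay: Formula K 21/32 = 65.6%, the synthetic mix 45/78 = 57.7% → Formula K
Loam: Formula K 248/276 = 89.9%, the synthetic mix 12/15 = 80.0% → Formula K
Silt: Formula K 6/19 = 31.6%, the synthetic mix 81/303 = 26.7% → Formula K
Sandy soil: Formula K 39/67 = 58.2%, the synthetic mix 32/61 = 52.5% → Formula K
Formula K has the higher rate in all 4 groups.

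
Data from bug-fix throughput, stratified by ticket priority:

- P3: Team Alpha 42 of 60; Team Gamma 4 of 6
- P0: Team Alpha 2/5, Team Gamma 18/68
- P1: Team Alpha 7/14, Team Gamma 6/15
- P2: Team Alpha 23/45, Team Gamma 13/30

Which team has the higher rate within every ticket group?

Team Alpha

P3: Team Alpha 42/60 = 70.0%, Team Gamma 4/6 = 66.7% → Team Alpha
P0: Team Alpha 2/5 = 40.0%, Team Gamma 18/68 = 26.5% → Team Alpha
P1: Team Alpha 7/14 = 50.0%, Team Gamma 6/15 = 40.0% → Team Alpha
P2: Team Alpha 23/45 = 51.1%, Team Gamma 13/30 = 43.3% → Team Alpha
Team Alpha has the higher rate in all 4 groups.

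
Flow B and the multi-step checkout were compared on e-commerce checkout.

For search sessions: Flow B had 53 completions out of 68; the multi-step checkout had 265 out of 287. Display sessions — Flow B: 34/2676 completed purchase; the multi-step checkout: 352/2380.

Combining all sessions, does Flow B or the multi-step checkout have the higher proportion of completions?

Search: Flow B 53/68 = 77.9%, the multi-step checkout 265/287 = 92.3% → the multi-step checkout
Display: Flow B 34/2676 = 1.3%, the multi-step checkout 352/2380 = 14.8% → the multi-step checkout
Overall: Flow B 87/2744 = 3.2%, the multi-step checkout 617/2667 = 23.1% → the multi-step checkout

the multi-step checkout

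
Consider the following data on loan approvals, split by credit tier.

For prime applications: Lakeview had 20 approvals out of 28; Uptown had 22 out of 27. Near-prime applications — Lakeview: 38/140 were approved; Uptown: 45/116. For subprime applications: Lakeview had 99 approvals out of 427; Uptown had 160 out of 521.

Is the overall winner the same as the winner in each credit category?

Prime: Lakeview 20/28 = 71.4%, Uptown 22/27 = 81.5% → Uptown
Near-prime: Lakeview 38/140 = 27.1%, Uptown 45/116 = 38.8% → Uptown
Subprime: Lakeview 99/427 = 23.2%, Uptown 160/521 = 30.7% → Uptown
Overall: Lakeview 157/595 = 26.4%, Uptown 227/664 = 34.2% → Uptown
Uptown wins overall and in every credit group — no reversal.

Yes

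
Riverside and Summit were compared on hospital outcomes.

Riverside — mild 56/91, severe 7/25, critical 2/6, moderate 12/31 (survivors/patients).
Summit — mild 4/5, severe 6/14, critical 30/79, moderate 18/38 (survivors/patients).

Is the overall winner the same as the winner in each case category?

No

Mild: Riverside 56/91 = 61.5%, Summit 4/5 = 80.0% → Summit
Severe: Riverside 7/25 = 28.0%, Summit 6/14 = 42.9% → Summit
Critical: Riverside 2/6 = 33.3%, Summit 30/79 = 38.0% → Summit
Moderate: Riverside 12/31 = 38.7%, Summit 18/38 = 47.4% → Summit
Overall: Riverside 77/153 = 50.3%, Summit 58/136 = 42.6% → Riverside
Summit wins each case group but Riverside wins overall — the comparison reverses. Summit's patients skew toward critical, which has a lower base rate.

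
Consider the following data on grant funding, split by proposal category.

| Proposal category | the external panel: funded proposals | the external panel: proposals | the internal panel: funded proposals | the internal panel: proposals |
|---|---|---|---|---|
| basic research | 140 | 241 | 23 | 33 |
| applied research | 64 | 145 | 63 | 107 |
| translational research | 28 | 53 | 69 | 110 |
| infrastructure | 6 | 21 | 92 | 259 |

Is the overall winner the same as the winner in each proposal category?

No

Basic research: the external panel 140/241 = 58.1%, the internal panel 23/33 = 69.7% → the internal panel
Applied research: the external panel 64/145 = 44.1%, the internal panel 63/107 = 58.9% → the internal panel
Translational research: the external panel 28/53 = 52.8%, the internal panel 69/110 = 62.7% → the internal panel
Infrastructure: the external panel 6/21 = 28.6%, the internal panel 92/259 = 35.5% → the internal panel
Overall: the external panel 238/460 = 51.7%, the internal panel 247/509 = 48.5% → the external panel
The internal panel wins each proposal group but the external panel wins overall — the comparison reverses. The internal panel's proposals skew toward infrastructure, which has a lower base rate.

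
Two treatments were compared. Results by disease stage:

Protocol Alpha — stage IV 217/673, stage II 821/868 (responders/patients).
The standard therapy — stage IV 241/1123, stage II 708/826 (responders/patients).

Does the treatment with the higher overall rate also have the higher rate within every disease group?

Yes

Stage IV: Protocol Alpha 217/673 = 32.2%, the standard therapy 241/1123 = 21.5% → Protocol Alpha
Stage II: Protocol Alpha 821/868 = 94.6%, the standard therapy 708/826 = 85.7% → Protocol Alpha
Overall: Protocol Alpha 1038/1541 = 67.4%, the standard therapy 949/1949 = 48.7% → Protocol Alpha
Protocol Alpha wins overall and in every disease group — no reversal.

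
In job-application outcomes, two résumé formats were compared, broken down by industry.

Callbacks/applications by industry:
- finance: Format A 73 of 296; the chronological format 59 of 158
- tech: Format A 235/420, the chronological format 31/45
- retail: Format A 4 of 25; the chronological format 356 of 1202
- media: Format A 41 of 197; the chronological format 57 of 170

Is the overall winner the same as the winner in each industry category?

Finance: Format A 73/296 = 24.7%, the chronological format 59/158 = 37.3% → the chronological format
Tech: Format A 235/420 = 56.0%, the chronological format 31/45 = 68.9% → the chronological format
Retail: Format A 4/25 = 16.0%, the chronological format 356/1202 = 29.6% → the chronological format
Media: Format A 41/197 = 20.8%, the chronological format 57/170 = 33.5% → the chronological format
Overall: Format A 353/938 = 37.6%, the chronological format 503/1575 = 31.9% → Format A
The chronological format wins each industry group but Format A wins overall — the comparison reverses. The chronological format's applications skew toward retail, which has a lower base rate.

No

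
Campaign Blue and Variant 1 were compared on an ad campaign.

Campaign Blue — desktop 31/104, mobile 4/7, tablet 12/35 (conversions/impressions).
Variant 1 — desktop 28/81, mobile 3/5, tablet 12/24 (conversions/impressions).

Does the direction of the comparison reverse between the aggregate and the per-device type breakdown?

No

Desktop: Campaign Blue 31/104 = 29.8%, Variant 1 28/81 = 34.6% → Variant 1
Mobile: Campaign Blue 4/7 = 57.1%, Variant 1 3/5 = 60.0% → Variant 1
Tablet: Campaign Blue 12/35 = 34.3%, Variant 1 12/24 = 50.0% → Variant 1
Overall: Campaign Blue 47/146 = 32.2%, Variant 1 43/110 = 39.1% → Variant 1
Variant 1 wins overall and in every device group — no reversal.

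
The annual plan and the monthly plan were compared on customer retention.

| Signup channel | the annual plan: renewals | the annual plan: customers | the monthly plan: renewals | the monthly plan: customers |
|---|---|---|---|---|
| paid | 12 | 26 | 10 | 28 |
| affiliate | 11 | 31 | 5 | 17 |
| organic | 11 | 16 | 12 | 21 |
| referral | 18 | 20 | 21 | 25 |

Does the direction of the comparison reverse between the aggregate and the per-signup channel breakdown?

No

Paid: the annual plan 12/26 = 46.2%, the monthly plan 10/28 = 35.7% → the annual plan
Affiliate: the annual plan 11/31 = 35.5%, the monthly plan 5/17 = 29.4% → the annual plan
Organic: the annual plan 11/16 = 68.8%, the monthly plan 12/21 = 57.1% → the annual plan
Referral: the annual plan 18/20 = 90.0%, the monthly plan 21/25 = 84.0% → the annual plan
Overall: the annual plan 52/93 = 55.9%, the monthly plan 48/91 = 52.7% → the annual plan
The annual plan wins overall and in every signup group — no reversal.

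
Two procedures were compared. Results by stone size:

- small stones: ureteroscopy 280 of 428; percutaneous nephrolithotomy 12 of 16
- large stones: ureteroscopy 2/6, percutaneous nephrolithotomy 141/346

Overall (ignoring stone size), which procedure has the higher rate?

ureteroscopy

Small stones: ureteroscopy 280/428 = 65.4%, percutaneous nephrolithotomy 12/16 = 75.0% → percutaneous nephrolithotomy
Large stones: ureteroscopy 2/6 = 33.3%, percutaneous nephrolithotomy 141/346 = 40.8% → percutaneous nephrolithotomy
Overall: ureteroscopy 282/434 = 65.0%, percutaneous nephrolithotomy 153/362 = 42.3% → ureteroscopy
(Percutaneous nephrolithotomy wins every stone group but ureteroscopy wins overall — percutaneous nephrolithotomy's cases skew toward the low-rate large stones group.)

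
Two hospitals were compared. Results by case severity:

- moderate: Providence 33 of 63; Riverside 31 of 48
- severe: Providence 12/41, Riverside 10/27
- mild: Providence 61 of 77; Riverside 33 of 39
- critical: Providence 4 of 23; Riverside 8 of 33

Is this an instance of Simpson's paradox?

Moderate: Providence 33/63 = 52.4%, Riverside 31/48 = 64.6% → Riverside
Severe: Providence 12/41 = 29.3%, Riverside 10/27 = 37.0% → Riverside
Mild: Providence 61/77 = 79.2%, Riverside 33/39 = 84.6% → Riverside
Critical: Providence 4/23 = 17.4%, Riverside 8/33 = 24.2% → Riverside
Overall: Providence 110/204 = 53.9%, Riverside 82/147 = 55.8% → Riverside
Riverside wins overall and in every case group — no reversal.

No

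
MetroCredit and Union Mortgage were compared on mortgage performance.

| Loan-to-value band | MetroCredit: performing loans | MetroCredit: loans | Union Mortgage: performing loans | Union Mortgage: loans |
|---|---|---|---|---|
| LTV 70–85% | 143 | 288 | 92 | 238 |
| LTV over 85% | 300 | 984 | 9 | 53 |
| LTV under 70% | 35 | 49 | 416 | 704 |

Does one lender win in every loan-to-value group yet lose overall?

Yes

LTV 70–85%: MetroCredit 143/288 = 49.7%, Union Mortgage 92/238 = 38.7% → MetroCredit
LTV over 85%: MetroCredit 300/984 = 30.5%, Union Mortgage 9/53 = 17.0% → MetroCredit
LTV under 70%: MetroCredit 35/49 = 71.4%, Union Mortgage 416/704 = 59.1% → MetroCredit
Overall: MetroCredit 478/1321 = 36.2%, Union Mortgage 517/995 = 52.0% → Union Mortgage
MetroCredit wins each loan-to-value group but Union Mortgage wins overall — the comparison reverses. MetroCredit's loans skew toward LTV over 85%, which has a lower base rate.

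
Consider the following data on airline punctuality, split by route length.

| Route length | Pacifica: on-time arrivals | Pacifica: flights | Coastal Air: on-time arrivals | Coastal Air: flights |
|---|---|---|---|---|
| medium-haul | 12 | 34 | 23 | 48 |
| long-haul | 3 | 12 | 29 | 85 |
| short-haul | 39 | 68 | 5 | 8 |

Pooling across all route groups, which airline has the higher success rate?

Pacifica

Medium-haul: Pacifica 12/34 = 35.3%, Coastal Air 23/48 = 47.9% → Coastal Air
Long-haul: Pacifica 3/12 = 25.0%, Coastal Air 29/85 = 34.1% → Coastal Air
Short-haul: Pacifica 39/68 = 57.4%, Coastal Air 5/8 = 62.5% → Coastal Air
Overall: Pacifica 54/114 = 47.4%, Coastal Air 57/141 = 40.4% → Pacifica
(Coastal Air wins every route group but Pacifica wins overall — Coastal Air's flights skew toward the low-rate long-haul group.)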